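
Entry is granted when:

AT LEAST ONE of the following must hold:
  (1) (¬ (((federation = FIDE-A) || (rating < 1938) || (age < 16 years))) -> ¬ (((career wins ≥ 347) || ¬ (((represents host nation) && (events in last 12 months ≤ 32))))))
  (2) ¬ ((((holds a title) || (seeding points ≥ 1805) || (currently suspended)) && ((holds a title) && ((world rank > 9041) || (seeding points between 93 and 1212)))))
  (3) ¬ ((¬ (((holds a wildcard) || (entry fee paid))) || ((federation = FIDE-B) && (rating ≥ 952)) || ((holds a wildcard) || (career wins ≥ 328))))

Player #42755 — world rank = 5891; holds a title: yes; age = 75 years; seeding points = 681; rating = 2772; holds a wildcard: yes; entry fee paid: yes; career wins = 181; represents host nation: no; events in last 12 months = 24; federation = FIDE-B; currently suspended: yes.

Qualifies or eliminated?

Eliminated

Atomic conditions:
  federation = FIDE-A: FIDE-B == FIDE-A is false
  rating < 1938: 2772 < 1938 is false
  age < 16 years: 75 < 16 is false
  career wins ≥ 347: 181 ≥ 347 is false
  represents host nation: no → false
  events in last 12 months ≤ 32: 24 ≤ 32 is true
  holds a title: yes → true
  seeding points ≥ 1805: 681 ≥ 1805 is false
  currently suspended: yes → true
  world rank > 9041: 5891 > 9041 is false
  seeding points between 93 and 1212: 681 in [93, 1212] is true
  holds a wildcard: yes → true
  entry fee paid: yes → true
  federation = FIDE-B: FIDE-B == FIDE-B is true
  rating ≥ 952: 2772 ≥ 952 is true
  career wins ≥ 328: 181 ≥ 328 is false
Combine:
[1.1.1] false OR false OR false = false
[1.1] NOT false = true
[1.2.1.2.1] false AND true = false
[1.2.1.2] NOT false = true
[1.2.1] false OR true = true
[1.2] NOT true = false
[1] true → false = false
[2.1.1] true OR false OR true = true
[2.1.2.2] false OR true = true
[2.1.2] true AND true = true
[2.1] true AND true = true
[2] NOT true = false
[3.1.1.1] true OR true = true
[3.1.1] NOT true = false
[3.1.2] true AND true = true
[3.1.3] true OR false = true
[3.1] false OR true OR true = true
[3] NOT true = false
[root] false OR false OR false = false
Overall: false → eliminated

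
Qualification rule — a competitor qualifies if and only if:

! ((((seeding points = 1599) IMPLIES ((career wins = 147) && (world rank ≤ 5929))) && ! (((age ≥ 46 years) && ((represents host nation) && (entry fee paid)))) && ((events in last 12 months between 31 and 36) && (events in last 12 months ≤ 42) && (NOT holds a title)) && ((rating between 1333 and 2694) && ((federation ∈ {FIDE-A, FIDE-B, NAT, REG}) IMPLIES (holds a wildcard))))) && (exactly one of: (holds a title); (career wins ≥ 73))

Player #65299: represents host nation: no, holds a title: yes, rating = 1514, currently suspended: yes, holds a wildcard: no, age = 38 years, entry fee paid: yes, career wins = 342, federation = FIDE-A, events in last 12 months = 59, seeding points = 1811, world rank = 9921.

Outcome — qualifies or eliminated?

Atomic conditions:
  seeding points = 1599: 1811 == 1599 is false
  career wins = 147: 342 == 147 is false
  world rank ≤ 5929: 9921 ≤ 5929 is false
  age ≥ 46 years: 38 ≥ 46 is false
  represents host nation: no → false
  entry fee paid: yes → true
  events in last 12 months between 31 and 36: 59 in [31, 36] is false
  events in last 12 months ≤ 42: 59 ≤ 42 is false
  NOT holds a title: yes → false
  rating between 1333 and 2694: 1514 in [1333, 2694] is true
  federation ∈ {FIDE-A, FIDE-B, NAT, REG}: FIDE-A is in the set → true
  holds a wildcard: no → false
  holds a title: yes → true
  career wins ≥ 73: 342 ≥ 73 is true
Combine:
[1.1.1.2] false AND false = false
[1.1.1] false → false (antecedent false ⇒ implication holds) = true
[1.1.2.1.2] false AND true = false
[1.1.2.1] false AND false = false
[1.1.2] NOT false = true
[1.1.3] false AND false AND false = false
[1.1.4.2] true → false = false
[1.1.4] true AND false = false
[1.1] true AND true AND false AND false = false
[1] NOT false = true
[2] exactly-one(true, true) = false
[root] true AND false = false
Overall: false → eliminated

Eliminated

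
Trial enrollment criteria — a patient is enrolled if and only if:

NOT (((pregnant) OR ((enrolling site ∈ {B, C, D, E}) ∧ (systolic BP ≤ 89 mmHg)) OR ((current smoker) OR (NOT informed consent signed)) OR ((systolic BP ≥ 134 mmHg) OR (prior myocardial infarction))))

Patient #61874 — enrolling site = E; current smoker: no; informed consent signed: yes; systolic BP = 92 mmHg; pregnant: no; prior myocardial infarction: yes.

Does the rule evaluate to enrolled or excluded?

Atomic conditions:
  pregnant: no → false
  enrolling site ∈ {B, C, D, E}: E is in the set → true
  systolic BP ≤ 89 mmHg: 92 ≤ 89 is false
  current smoker: no → false
  NOT informed consent signed: yes → false
  systolic BP ≥ 134 mmHg: 92 ≥ 134 is false
  prior myocardial infarction: yes → true
Combine:
[1.2] true AND false = false
[1.3] false OR false = false
[1.4] false OR true = true
[1] false OR false OR false OR true = true
[root] NOT true = false
Overall: false → excluded

Excluded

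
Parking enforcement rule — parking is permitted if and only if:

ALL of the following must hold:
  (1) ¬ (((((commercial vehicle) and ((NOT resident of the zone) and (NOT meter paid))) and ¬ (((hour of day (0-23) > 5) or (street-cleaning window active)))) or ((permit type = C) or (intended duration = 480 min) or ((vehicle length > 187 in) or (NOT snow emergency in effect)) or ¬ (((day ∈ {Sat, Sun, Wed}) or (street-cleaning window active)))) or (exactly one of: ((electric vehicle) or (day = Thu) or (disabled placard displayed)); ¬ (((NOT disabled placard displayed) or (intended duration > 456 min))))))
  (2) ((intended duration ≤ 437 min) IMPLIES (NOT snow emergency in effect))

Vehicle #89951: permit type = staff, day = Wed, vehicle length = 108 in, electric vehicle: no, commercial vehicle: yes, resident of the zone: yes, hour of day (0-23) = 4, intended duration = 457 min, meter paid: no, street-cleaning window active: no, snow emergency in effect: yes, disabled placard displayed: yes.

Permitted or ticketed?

Ticketed

Atomic conditions:
  commercial vehicle: yes → true
  NOT resident of the zone: yes → false
  NOT meter paid: no → true
  hour of day (0-23) > 5: 4 > 5 is false
  street-cleaning window active: no → false
  permit type = C: staff == C is false
  intended duration = 480 min: 457 == 480 is false
  vehicle length > 187 in: 108 > 187 is false
  NOT snow emergency in effect: yes → false
  day ∈ {Sat, Sun, Wed}: Wed is in the set → true
  electric vehicle: no → false
  day = Thu: Wed == Thu is false
  disabled placard displayed: yes → true
  NOT disabled placard displayed: yes → false
  intended duration > 456 min: 457 > 456 is true
  intended duration ≤ 437 min: 457 ≤ 437 is false
Combine:
[1.1.1.1.2] false AND true = false
[1.1.1.1] true AND false = false
[1.1.1.2.1] false OR false = false
[1.1.1.2] NOT false = true
[1.1.1] false AND true = false
[1.1.2.3] false OR false = false
[1.1.2.4.1] true OR false = true
[1.1.2.4] NOT true = false
[1.1.2] false OR false OR false OR false = false
[1.1.3.1] false OR false OR true = true
[1.1.3.2.1] false OR true = true
[1.1.3.2] NOT true = false
[1.1.3] exactly-one(true, false) = true
[1.1] false OR false OR true = true
[1] NOT true = false
[2] false → false (antecedent false ⇒ implication holds) = true
[root] false AND true = false
Overall: false → ticketed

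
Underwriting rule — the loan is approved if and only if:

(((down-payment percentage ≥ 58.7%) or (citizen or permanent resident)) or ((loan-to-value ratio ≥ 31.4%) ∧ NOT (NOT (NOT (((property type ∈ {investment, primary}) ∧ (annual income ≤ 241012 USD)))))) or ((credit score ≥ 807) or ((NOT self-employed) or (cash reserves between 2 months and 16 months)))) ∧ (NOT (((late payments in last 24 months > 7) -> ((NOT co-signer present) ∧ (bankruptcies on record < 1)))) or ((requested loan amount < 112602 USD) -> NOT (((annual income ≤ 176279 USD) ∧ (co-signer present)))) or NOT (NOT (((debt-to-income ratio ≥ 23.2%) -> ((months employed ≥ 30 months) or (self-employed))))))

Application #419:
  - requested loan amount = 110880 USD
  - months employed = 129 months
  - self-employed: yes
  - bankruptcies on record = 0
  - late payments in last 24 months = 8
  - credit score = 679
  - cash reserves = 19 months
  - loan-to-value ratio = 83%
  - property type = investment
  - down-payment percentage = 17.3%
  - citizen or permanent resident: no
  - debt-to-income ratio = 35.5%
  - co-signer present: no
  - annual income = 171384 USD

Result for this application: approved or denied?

Atomic conditions:
  down-payment percentage ≥ 58.7%: 17.3 ≥ 58.7 is false
  citizen or permanent resident: no → false
  loan-to-value ratio ≥ 31.4%: 83 ≥ 31.4 is true
  property type ∈ {investment, primary}: investment is in the set → true
  annual income ≤ 241012 USD: 171384 ≤ 241012 is true
  credit score ≥ 807: 679 ≥ 807 is false
  NOT self-employed: yes → false
  cash reserves between 2 months and 16 months: 19 in [2, 16] is false
  late payments in last 24 months > 7: 8 > 7 is true
  NOT co-signer present: no → true
  bankruptcies on record < 1: 0 < 1 is true
  requested loan amount < 112602 USD: 110880 < 112602 is true
  annual income ≤ 176279 USD: 171384 ≤ 176279 is true
  co-signer present: no → false
  debt-to-income ratio ≥ 23.2%: 35.5 ≥ 23.2 is true
  months employed ≥ 30 months: 129 ≥ 30 is true
  self-employed: yes → true
Combine:
[1.1] false OR false = false
[1.2.2.1.1.1] true AND true = true
[1.2.2.1.1] NOT true = false
[1.2.2.1] NOT false = true
[1.2.2] NOT true = false
[1.2] true AND false = false
[1.3.2] false OR false = false
[1.3] false OR false = false
[1] false OR false OR false = false
[2.1.1.2] true AND true = true
[2.1.1] true → true = true
[2.1] NOT true = false
[2.2.2.1] true AND false = false
[2.2.2] NOT false = true
[2.2] true → true = true
[2.3.1.1.2] true OR true = true
[2.3.1.1] true → true = true
[2.3.1] NOT true = false
[2.3] NOT false = true
[2] false OR true OR true = true
[root] false AND true = false
Overall: false → denied

Denied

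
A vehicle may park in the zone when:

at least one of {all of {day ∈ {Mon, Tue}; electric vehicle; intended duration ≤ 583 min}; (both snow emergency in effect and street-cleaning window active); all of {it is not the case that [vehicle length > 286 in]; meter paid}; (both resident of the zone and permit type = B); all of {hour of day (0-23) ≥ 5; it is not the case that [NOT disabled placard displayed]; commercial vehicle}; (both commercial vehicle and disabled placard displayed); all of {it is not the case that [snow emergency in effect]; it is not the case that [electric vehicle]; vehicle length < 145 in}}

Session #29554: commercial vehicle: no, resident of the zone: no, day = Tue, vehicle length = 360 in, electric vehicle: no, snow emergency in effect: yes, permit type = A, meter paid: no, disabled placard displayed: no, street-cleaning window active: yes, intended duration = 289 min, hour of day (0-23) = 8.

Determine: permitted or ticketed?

Atomic conditions:
  day ∈ {Mon, Tue}: Tue is in the set → true
  electric vehicle: no → false
  intended duration ≤ 583 min: 289 ≤ 583 is true
  snow emergency in effect: yes → true
  street-cleaning window active: yes → true
  vehicle length > 286 in: 360 > 286 is true
  meter paid: no → false
  resident of the zone: no → false
  permit type = B: A == B is false
  hour of day (0-23) ≥ 5: 8 ≥ 5 is true
  NOT disabled placard displayed: no → true
  commercial vehicle: no → false
  disabled placard displayed: no → false
  vehicle length < 145 in: 360 < 145 is false
Combine:
[1] true AND false AND true = false
[2] true AND true = true
[3.1] NOT true = false
[3] false AND false = false
[4] false AND false = false
[5.2] NOT true = false
[5] true AND false AND false = false
[6] false AND false = false
[7.1] NOT true = false
[7.2] NOT false = true
[7] false AND true AND false = false
[root] false OR true OR false OR false OR false OR false OR false = true
Overall: true → permitted

Permitted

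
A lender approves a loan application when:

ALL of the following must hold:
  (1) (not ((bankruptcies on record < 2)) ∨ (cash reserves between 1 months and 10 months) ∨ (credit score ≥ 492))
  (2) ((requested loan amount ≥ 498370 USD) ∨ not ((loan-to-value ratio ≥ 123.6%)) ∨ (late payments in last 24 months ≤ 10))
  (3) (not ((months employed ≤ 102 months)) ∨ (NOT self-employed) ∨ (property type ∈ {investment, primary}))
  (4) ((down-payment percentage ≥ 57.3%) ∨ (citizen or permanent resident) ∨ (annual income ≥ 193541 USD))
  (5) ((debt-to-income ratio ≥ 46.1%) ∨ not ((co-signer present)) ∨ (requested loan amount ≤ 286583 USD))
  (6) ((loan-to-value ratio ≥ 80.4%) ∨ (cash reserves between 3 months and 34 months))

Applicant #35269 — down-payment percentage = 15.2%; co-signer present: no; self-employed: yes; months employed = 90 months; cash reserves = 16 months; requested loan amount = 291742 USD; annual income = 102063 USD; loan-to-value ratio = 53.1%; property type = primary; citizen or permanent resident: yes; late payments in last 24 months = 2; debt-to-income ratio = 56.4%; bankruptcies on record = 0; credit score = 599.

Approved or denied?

Atomic conditions:
  bankruptcies on record < 2: 0 < 2 is true
  cash reserves between 1 months and 10 months: 16 in [1, 10] is false
  credit score ≥ 492: 599 ≥ 492 is true
  requested loan amount ≥ 498370 USD: 291742 ≥ 498370 is false
  loan-to-value ratio ≥ 123.6%: 53.1 ≥ 123.6 is false
  late payments in last 24 months ≤ 10: 2 ≤ 10 is true
  months employed ≤ 102 months: 90 ≤ 102 is true
  NOT self-employed: yes → false
  property type ∈ {investment, primary}: primary is in the set → true
  down-payment percentage ≥ 57.3%: 15.2 ≥ 57.3 is false
  citizen or permanent resident: yes → true
  annual income ≥ 193541 USD: 102063 ≥ 193541 is false
  debt-to-income ratio ≥ 46.1%: 56.4 ≥ 46.1 is true
  co-signer present: no → false
  requested loan amount ≤ 286583 USD: 291742 ≤ 286583 is false
  loan-to-value ratio ≥ 80.4%: 53.1 ≥ 80.4 is false
  cash reserves between 3 months and 34 months: 16 in [3, 34] is true
Combine:
[1.1] NOT true = false
[1] false OR false OR true = true
[2.2] NOT false = true
[2] false OR true OR true = true
[3.1] NOT true = false
[3] false OR false OR true = true
[4] false OR true OR false = true
[5.2] NOT false = true
[5] true OR true OR false = true
[6] false OR true = true
[root] true AND true AND true AND true AND true AND true = true
Overall: true → approved

Approved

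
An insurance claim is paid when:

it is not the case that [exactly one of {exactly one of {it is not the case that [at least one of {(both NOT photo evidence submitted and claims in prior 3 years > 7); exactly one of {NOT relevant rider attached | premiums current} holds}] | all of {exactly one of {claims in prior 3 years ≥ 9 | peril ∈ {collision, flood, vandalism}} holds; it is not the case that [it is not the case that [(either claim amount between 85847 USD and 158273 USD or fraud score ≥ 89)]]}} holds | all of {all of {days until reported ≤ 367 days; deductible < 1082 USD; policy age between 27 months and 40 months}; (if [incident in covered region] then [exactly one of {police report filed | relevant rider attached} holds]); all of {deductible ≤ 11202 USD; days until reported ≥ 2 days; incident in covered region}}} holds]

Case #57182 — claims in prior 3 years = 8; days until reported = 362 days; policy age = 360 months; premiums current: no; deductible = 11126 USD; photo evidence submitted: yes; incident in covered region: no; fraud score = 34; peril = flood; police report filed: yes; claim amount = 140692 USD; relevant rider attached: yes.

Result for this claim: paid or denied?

Paid

Atomic conditions:
  NOT photo evidence submitted: yes → false
  claims in prior 3 years > 7: 8 > 7 is true
  NOT relevant rider attached: yes → false
  premiums current: no → false
  claims in prior 3 years ≥ 9: 8 ≥ 9 is false
  peril ∈ {collision, flood, vandalism}: flood is in the set → true
  claim amount between 85847 USD and 158273 USD: 140692 in [85847, 158273] is true
  fraud score ≥ 89: 34 ≥ 89 is false
  days until reported ≤ 367 days: 362 ≤ 367 is true
  deductible < 1082 USD: 11126 < 1082 is false
  policy age between 27 months and 40 months: 360 in [27, 40] is false
  incident in covered region: no → false
  police report filed: yes → true
  relevant rider attached: yes → true
  deductible ≤ 11202 USD: 11126 ≤ 11202 is true
  days until reported ≥ 2 days: 362 ≥ 2 is true
Combine:
[1.1.1.1.1] false AND true = false
[1.1.1.1.2] exactly-one(false, false) = false
[1.1.1.1] false OR false = false
[1.1.1] NOT false = true
[1.1.2.1] exactly-one(false, true) = true
[1.1.2.2.1.1] true OR false = true
[1.1.2.2.1] NOT true = false
[1.1.2.2] NOT false = true
[1.1.2] true AND true = true
[1.1] exactly-one(true, true) = false
[1.2.1] true AND false AND false = false
[1.2.2.2] exactly-one(true, true) = false
[1.2.2] false → false (antecedent false ⇒ implication holds) = true
[1.2.3] true AND true AND false = false
[1.2] false AND true AND false = false
[1] exactly-one(false, false) = false
[root] NOT false = true
Overall: true → paid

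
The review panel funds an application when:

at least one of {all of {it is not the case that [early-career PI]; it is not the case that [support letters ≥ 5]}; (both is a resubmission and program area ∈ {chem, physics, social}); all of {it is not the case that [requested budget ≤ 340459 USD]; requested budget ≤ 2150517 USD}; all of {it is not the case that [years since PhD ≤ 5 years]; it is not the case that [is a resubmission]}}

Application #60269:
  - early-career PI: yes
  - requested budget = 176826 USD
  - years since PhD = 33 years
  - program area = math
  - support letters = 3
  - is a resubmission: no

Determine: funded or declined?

Atomic conditions:
  early-career PI: yes → true
  support letters ≥ 5: 3 ≥ 5 is false
  is a resubmission: no → false
  program area ∈ {chem, physics, social}: math is not in the set → false
  requested budget ≤ 340459 USD: 176826 ≤ 340459 is true
  requested budget ≤ 2150517 USD: 176826 ≤ 2150517 is true
  years since PhD ≤ 5 years: 33 ≤ 5 is false
Combine:
[1.1] NOT true = false
[1.2] NOT false = true
[1] false AND true = false
[2] false AND false = false
[3.1] NOT true = false
[3] false AND true = false
[4.1] NOT false = true
[4.2] NOT false = true
[4] true AND true = true
[root] false OR false OR false OR true = true
Overall: true → funded

Funded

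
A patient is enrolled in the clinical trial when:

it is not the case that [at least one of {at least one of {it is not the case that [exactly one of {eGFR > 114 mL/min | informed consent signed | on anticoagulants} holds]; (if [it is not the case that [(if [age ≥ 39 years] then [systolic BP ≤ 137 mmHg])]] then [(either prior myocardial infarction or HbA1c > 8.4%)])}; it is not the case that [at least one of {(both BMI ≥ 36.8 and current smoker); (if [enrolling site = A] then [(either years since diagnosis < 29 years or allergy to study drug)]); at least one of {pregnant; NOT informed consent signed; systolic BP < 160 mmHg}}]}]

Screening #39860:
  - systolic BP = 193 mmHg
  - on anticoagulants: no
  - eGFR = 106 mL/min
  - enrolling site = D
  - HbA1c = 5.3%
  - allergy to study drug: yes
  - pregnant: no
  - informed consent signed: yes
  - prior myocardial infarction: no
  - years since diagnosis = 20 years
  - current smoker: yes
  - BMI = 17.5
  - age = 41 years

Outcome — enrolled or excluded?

Atomic conditions:
  eGFR > 114 mL/min: 106 > 114 is false
  informed consent signed: yes → true
  on anticoagulants: no → false
  age ≥ 39 years: 41 ≥ 39 is true
  systolic BP ≤ 137 mmHg: 193 ≤ 137 is false
  prior myocardial infarction: no → false
  HbA1c > 8.4%: 5.3 > 8.4 is false
  BMI ≥ 36.8: 17.5 ≥ 36.8 is false
  current smoker: yes → true
  enrolling site = A: D == A is false
  years since diagnosis < 29 years: 20 < 29 is true
  allergy to study drug: yes → true
  pregnant: no → false
  NOT informed consent signed: yes → false
  systolic BP < 160 mmHg: 193 < 160 is false
Combine:
[1.1.1.1] exactly-one(false, true, false) = true
[1.1.1] NOT true = false
[1.1.2.1.1] true → false = false
[1.1.2.1] NOT false = true
[1.1.2.2] false OR false = false
[1.1.2] true → false = false
[1.1] false OR false = false
[1.2.1.1] false AND true = false
[1.2.1.2.2] true OR true = true
[1.2.1.2] false → true (antecedent false ⇒ implication holds) = true
[1.2.1.3] false OR false OR false = false
[1.2.1] false OR true OR false = true
[1.2] NOT true = false
[1] false OR false = false
[root] NOT false = true
Overall: true → enrolled

Enrolled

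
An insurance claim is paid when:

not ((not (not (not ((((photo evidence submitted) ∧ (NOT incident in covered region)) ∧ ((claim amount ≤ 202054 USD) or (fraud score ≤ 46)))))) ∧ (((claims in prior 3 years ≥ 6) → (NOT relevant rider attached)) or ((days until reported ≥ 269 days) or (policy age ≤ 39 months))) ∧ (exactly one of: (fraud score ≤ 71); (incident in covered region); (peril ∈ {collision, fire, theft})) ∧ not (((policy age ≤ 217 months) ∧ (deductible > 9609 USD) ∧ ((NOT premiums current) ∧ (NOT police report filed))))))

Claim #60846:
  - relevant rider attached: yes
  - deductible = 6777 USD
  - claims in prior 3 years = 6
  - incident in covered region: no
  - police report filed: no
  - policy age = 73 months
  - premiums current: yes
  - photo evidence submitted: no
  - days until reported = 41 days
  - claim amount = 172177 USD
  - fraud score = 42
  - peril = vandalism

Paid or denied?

Atomic conditions:
  photo evidence submitted: no → false
  NOT incident in covered region: no → true
  claim amount ≤ 202054 USD: 172177 ≤ 202054 is true
  fraud score ≤ 46: 42 ≤ 46 is true
  claims in prior 3 years ≥ 6: 6 ≥ 6 is true
  NOT relevant rider attached: yes → false
  days until reported ≥ 269 days: 41 ≥ 269 is false
  policy age ≤ 39 months: 73 ≤ 39 is false
  fraud score ≤ 71: 42 ≤ 71 is true
  incident in covered region: no → false
  peril ∈ {collision, fire, theft}: vandalism is not in the set → false
  policy age ≤ 217 months: 73 ≤ 217 is true
  deductible > 9609 USD: 6777 > 9609 is false
  NOT premiums current: yes → false
  NOT police report filed: no → true
Combine:
[1.1.1.1.1.1] false AND true = false
[1.1.1.1.1.2] true OR true = true
[1.1.1.1.1] false AND true = false
[1.1.1.1] NOT false = true
[1.1.1] NOT true = false
[1.1] NOT false = true
[1.2.1] true → false = false
[1.2.2] false OR false = false
[1.2] false OR false = false
[1.3] exactly-one(true, false, false) = true
[1.4.1.3] false AND true = false
[1.4.1] true AND false AND false = false
[1.4] NOT false = true
[1] true AND false AND true AND true = false
[root] NOT false = true
Overall: true → paid

Paid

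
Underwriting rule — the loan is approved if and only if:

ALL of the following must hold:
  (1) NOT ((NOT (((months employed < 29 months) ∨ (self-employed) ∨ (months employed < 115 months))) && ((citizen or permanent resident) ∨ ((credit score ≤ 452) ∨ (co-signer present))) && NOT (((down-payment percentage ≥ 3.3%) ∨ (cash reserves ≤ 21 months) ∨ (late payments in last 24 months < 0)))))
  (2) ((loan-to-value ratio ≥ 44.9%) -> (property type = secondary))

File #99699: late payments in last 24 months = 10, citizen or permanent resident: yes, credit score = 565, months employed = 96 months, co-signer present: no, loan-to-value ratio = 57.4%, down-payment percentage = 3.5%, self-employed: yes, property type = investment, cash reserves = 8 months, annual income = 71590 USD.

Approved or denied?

Atomic conditions:
  months employed < 29 months: 96 < 29 is false
  self-employed: yes → true
  months employed < 115 months: 96 < 115 is true
  citizen or permanent resident: yes → true
  credit score ≤ 452: 565 ≤ 452 is false
  co-signer present: no → false
  down-payment percentage ≥ 3.3%: 3.5 ≥ 3.3 is true
  cash reserves ≤ 21 months: 8 ≤ 21 is true
  late payments in last 24 months < 0: 10 < 0 is false
  loan-to-value ratio ≥ 44.9%: 57.4 ≥ 44.9 is true
  property type = secondary: investment == secondary is false
Combine:
[1.1.1.1] false OR true OR true = true
[1.1.1] NOT true = false
[1.1.2.2] false OR false = false
[1.1.2] true OR false = true
[1.1.3.1] true OR true OR false = true
[1.1.3] NOT true = false
[1.1] false AND true AND false = false
[1] NOT false = true
[2] true → false = false
[root] true AND false = false
Overall: false → denied

Denied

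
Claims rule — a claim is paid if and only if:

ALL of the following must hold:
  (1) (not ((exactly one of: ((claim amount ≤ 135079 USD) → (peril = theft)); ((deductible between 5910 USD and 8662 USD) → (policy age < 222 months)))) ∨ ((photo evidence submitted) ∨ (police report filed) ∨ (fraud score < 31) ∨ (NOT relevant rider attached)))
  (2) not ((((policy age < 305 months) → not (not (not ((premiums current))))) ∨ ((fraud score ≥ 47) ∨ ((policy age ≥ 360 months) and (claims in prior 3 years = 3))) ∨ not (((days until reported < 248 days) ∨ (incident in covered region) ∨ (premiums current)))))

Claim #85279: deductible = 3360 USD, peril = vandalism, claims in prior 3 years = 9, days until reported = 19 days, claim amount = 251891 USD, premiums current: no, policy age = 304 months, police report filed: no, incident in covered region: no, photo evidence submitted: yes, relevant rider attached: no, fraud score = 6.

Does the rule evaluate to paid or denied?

Denied

Atomic conditions:
  claim amount ≤ 135079 USD: 251891 ≤ 135079 is false
  peril = theft: vandalism == theft is false
  deductible between 5910 USD and 8662 USD: 3360 in [5910, 8662] is false
  policy age < 222 months: 304 < 222 is false
  photo evidence submitted: yes → true
  police report filed: no → false
  fraud score < 31: 6 < 31 is true
  NOT relevant rider attached: no → true
  policy age < 305 months: 304 < 305 is true
  premiums current: no → false
  fraud score ≥ 47: 6 ≥ 47 is false
  policy age ≥ 360 months: 304 ≥ 360 is false
  claims in prior 3 years = 3: 9 == 3 is false
  days until reported < 248 days: 19 < 248 is true
  incident in covered region: no → false
Combine:
[1.1.1.1] false → false (antecedent false ⇒ implication holds) = true
[1.1.1.2] false → false (antecedent false ⇒ implication holds) = true
[1.1.1] exactly-one(true, true) = false
[1.1] NOT false = true
[1.2] true OR false OR true OR true = true
[1] true OR true = true
[2.1.1.2.1.1] NOT false = true
[2.1.1.2.1] NOT true = false
[2.1.1.2] NOT false = true
[2.1.1] true → true = true
[2.1.2.2] false AND false = false
[2.1.2] false OR false = false
[2.1.3.1] true OR false OR false = true
[2.1.3] NOT true = false
[2.1] true OR false OR false = true
[2] NOT true = false
[root] true AND false = false
Overall: false → denied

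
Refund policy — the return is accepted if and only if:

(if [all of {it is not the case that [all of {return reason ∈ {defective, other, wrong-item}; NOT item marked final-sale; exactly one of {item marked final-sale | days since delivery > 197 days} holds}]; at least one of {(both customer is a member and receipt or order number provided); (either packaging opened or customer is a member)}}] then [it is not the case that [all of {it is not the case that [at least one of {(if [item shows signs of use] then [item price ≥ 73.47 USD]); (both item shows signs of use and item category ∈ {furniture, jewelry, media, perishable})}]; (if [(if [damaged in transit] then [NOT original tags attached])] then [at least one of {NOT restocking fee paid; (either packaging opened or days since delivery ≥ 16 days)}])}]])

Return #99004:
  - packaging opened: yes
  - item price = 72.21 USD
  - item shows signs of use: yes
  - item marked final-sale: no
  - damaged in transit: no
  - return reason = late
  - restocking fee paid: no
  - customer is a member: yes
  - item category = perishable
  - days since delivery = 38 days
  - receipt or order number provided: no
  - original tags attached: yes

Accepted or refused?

Accepted

Atomic conditions:
  return reason ∈ {defective, other, wrong-item}: late is not in the set → false
  NOT item marked final-sale: no → true
  item marked final-sale: no → false
  days since delivery > 197 days: 38 > 197 is false
  customer is a member: yes → true
  receipt or order number provided: no → false
  packaging opened: yes → true
  item shows signs of use: yes → true
  item price ≥ 73.47 USD: 72.21 ≥ 73.47 is false
  item category ∈ {furniture, jewelry, media, perishable}: perishable is in the set → true
  damaged in transit: no → false
  NOT original tags attached: yes → false
  NOT restocking fee paid: no → true
  days since delivery ≥ 16 days: 38 ≥ 16 is true
Combine:
[1.1.1.3] exactly-one(false, false) = false
[1.1.1] false AND true AND false = false
[1.1] NOT false = true
[1.2.1] true AND false = false
[1.2.2] true OR true = true
[1.2] false OR true = true
[1] true AND true = true
[2.1.1.1.1] true → false = false
[2.1.1.1.2] true AND true = true
[2.1.1.1] false OR true = true
[2.1.1] NOT true = false
[2.1.2.1] false → false (antecedent false ⇒ implication holds) = true
[2.1.2.2.2] true OR true = true
[2.1.2.2] true OR true = true
[2.1.2] true → true = true
[2.1] false AND true = false
[2] NOT false = true
[root] true → true = true
Overall: true → accepted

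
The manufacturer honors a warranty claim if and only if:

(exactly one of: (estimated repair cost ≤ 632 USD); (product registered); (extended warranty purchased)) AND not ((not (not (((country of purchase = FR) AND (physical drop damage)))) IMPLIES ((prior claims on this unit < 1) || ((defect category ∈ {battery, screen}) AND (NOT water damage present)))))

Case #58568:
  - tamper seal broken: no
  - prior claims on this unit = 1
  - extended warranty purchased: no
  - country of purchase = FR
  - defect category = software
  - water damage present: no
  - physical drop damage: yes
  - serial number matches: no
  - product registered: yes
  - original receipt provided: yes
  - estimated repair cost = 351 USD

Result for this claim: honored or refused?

Refused

Atomic conditions:
  estimated repair cost ≤ 632 USD: 351 ≤ 632 is true
  product registered: yes → true
  extended warranty purchased: no → false
  country of purchase = FR: FR == FR is true
  physical drop damage: yes → true
  prior claims on this unit < 1: 1 < 1 is false
  defect category ∈ {battery, screen}: software is not in the set → false
  NOT water damage present: no → true
Combine:
[1] exactly-one(true, true, false) = false
[2.1.1.1.1] true AND true = true
[2.1.1.1] NOT true = false
[2.1.1] NOT false = true
[2.1.2.2] false AND true = false
[2.1.2] false OR false = false
[2.1] true → false = false
[2] NOT false = true
[root] false AND true = false
Overall: false → refused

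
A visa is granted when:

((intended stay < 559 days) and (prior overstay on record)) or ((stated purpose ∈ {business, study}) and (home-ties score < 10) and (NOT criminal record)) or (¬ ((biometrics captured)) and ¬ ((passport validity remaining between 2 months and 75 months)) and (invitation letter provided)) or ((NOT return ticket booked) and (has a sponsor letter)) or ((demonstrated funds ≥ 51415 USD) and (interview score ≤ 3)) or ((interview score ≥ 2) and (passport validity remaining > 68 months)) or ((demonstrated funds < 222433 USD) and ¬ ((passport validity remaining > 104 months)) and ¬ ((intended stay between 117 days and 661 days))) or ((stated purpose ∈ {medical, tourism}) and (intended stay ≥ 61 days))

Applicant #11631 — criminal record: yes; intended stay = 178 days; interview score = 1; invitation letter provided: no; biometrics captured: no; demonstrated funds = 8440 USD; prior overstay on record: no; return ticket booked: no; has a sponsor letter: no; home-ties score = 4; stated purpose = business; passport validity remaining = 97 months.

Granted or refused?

Refused

Atomic conditions:
  intended stay < 559 days: 178 < 559 is true
  prior overstay on record: no → false
  stated purpose ∈ {business, study}: business is in the set → true
  home-ties score < 10: 4 < 10 is true
  NOT criminal record: yes → false
  biometrics captured: no → false
  passport validity remaining between 2 months and 75 months: 97 in [2, 75] is false
  invitation letter provided: no → false
  NOT return ticket booked: no → true
  has a sponsor letter: no → false
  demonstrated funds ≥ 51415 USD: 8440 ≥ 51415 is false
  interview score ≤ 3: 1 ≤ 3 is true
  interview score ≥ 2: 1 ≥ 2 is false
  passport validity remaining > 68 months: 97 > 68 is true
  demonstrated funds < 222433 USD: 8440 < 222433 is true
  passport validity remaining > 104 months: 97 > 104 is false
  intended stay between 117 days and 661 days: 178 in [117, 661] is true
  stated purpose ∈ {medical, tourism}: business is not in the set → false
  intended stay ≥ 61 days: 178 ≥ 61 is true
Combine:
[1] true AND false = false
[2] true AND true AND false = false
[3.1] NOT false = true
[3.2] NOT false = true
[3] true AND true AND false = false
[4] true AND false = false
[5] false AND true = false
[6] false AND true = false
[7.2] NOT false = true
[7.3] NOT true = false
[7] true AND true AND false = false
[8] false AND true = false
[root] false OR false OR false OR false OR false OR false OR false OR false = false
Overall: false → refused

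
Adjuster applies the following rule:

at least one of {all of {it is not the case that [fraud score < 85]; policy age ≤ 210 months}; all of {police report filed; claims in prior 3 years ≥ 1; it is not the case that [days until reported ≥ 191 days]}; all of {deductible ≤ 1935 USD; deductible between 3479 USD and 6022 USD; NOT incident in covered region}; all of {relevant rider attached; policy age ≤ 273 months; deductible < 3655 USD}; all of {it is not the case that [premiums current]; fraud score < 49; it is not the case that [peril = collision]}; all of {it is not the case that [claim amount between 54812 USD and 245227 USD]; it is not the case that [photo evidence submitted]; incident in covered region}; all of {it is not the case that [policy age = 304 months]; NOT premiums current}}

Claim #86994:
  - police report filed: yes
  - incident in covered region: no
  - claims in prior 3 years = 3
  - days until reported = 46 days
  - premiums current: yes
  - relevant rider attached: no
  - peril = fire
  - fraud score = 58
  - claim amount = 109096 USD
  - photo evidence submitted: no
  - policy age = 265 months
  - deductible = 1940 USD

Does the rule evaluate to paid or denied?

Atomic conditions:
  fraud score < 85: 58 < 85 is true
  policy age ≤ 210 months: 265 ≤ 210 is false
  police report filed: yes → true
  claims in prior 3 years ≥ 1: 3 ≥ 1 is true
  days until reported ≥ 191 days: 46 ≥ 191 is false
  deductible ≤ 1935 USD: 1940 ≤ 1935 is false
  deductible between 3479 USD and 6022 USD: 1940 in [3479, 6022] is false
  NOT incident in covered region: no → true
  relevant rider attached: no → false
  policy age ≤ 273 months: 265 ≤ 273 is true
  deductible < 3655 USD: 1940 < 3655 is true
  premiums current: yes → true
  fraud score < 49: 58 < 49 is false
  peril = collision: fire == collision is false
  claim amount between 54812 USD and 245227 USD: 109096 in [54812, 245227] is true
  photo evidence submitted: no → false
  incident in covered region: no → false
  policy age = 304 months: 265 == 304 is false
  NOT premiums current: yes → false
Combine:
[1.1] NOT true = false
[1] false AND false = false
[2.3] NOT false = true
[2] true AND true AND true = true
[3] false AND false AND true = false
[4] false AND true AND true = false
[5.1] NOT true = false
[5.3] NOT false = true
[5] false AND false AND true = false
[6.1] NOT true = false
[6.2] NOT false = true
[6] false AND true AND false = false
[7.1] NOT false = true
[7] true AND false = false
[root] false OR true OR false OR false OR false OR false OR false = true
Overall: true → paid

Paid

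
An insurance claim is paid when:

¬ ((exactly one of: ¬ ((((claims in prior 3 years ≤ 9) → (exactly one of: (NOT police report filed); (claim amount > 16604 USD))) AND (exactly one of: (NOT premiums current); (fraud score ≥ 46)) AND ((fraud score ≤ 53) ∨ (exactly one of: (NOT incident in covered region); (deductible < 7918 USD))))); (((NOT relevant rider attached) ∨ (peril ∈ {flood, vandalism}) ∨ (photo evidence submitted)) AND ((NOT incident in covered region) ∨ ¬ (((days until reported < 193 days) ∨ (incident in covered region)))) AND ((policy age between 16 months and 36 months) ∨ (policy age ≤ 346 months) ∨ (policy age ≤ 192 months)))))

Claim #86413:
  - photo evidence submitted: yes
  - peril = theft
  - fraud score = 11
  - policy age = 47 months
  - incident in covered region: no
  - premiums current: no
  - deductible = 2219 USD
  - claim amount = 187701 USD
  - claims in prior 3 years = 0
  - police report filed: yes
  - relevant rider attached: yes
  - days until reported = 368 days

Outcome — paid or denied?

Atomic conditions:
  claims in prior 3 years ≤ 9: 0 ≤ 9 is true
  NOT police report filed: yes → false
  claim amount > 16604 USD: 187701 > 16604 is true
  NOT premiums current: no → true
  fraud score ≥ 46: 11 ≥ 46 is false
  fraud score ≤ 53: 11 ≤ 53 is true
  NOT incident in covered region: no → true
  deductible < 7918 USD: 2219 < 7918 is true
  NOT relevant rider attached: yes → false
  peril ∈ {flood, vandalism}: theft is not in the set → false
  photo evidence submitted: yes → true
  days until reported < 193 days: 368 < 193 is false
  incident in covered region: no → false
  policy age between 16 months and 36 months: 47 in [16, 36] is false
  policy age ≤ 346 months: 47 ≤ 346 is true
  policy age ≤ 192 months: 47 ≤ 192 is true
Combine:
[1.1.1.1.2] exactly-one(false, true) = true
[1.1.1.1] true → true = true
[1.1.1.2] exactly-one(true, false) = true
[1.1.1.3.2] exactly-one(true, true) = false
[1.1.1.3] true OR false = true
[1.1.1] true AND true AND true = true
[1.1] NOT true = false
[1.2.1] false OR false OR true = true
[1.2.2.2.1] false OR false = false
[1.2.2.2] NOT false = true
[1.2.2] true OR true = true
[1.2.3] false OR true OR true = true
[1.2] true AND true AND true = true
[1] exactly-one(false, true) = true
[root] NOT true = false
Overall: false → denied

Denied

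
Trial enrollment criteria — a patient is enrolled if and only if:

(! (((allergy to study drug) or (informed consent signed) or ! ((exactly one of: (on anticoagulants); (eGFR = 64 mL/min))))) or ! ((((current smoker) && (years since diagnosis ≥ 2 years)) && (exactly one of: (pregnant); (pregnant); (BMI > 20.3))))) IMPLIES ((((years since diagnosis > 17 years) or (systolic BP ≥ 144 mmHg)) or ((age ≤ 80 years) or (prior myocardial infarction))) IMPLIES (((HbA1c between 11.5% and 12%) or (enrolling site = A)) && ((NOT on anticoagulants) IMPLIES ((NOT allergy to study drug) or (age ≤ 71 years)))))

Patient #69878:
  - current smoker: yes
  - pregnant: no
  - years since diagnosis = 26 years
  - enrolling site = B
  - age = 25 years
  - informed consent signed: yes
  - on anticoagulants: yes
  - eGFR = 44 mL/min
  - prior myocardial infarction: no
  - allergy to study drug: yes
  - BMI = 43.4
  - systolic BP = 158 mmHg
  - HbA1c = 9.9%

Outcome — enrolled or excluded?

Atomic conditions:
  allergy to study drug: yes → true
  informed consent signed: yes → true
  on anticoagulants: yes → true
  eGFR = 64 mL/min: 44 == 64 is false
  current smoker: yes → true
  years since diagnosis ≥ 2 years: 26 ≥ 2 is true
  pregnant: no → false
  BMI > 20.3: 43.4 > 20.3 is true
  years since diagnosis > 17 years: 26 > 17 is true
  systolic BP ≥ 144 mmHg: 158 ≥ 144 is true
  age ≤ 80 years: 25 ≤ 80 is true
  prior myocardial infarction: no → false
  HbA1c between 11.5% and 12%: 9.9 in [11.5, 12] is false
  enrolling site = A: B == A is false
  NOT on anticoagulants: yes → false
  NOT allergy to study drug: yes → false
  age ≤ 71 years: 25 ≤ 71 is true
Combine:
[1.1.1.3.1] exactly-one(true, false) = true
[1.1.1.3] NOT true = false
[1.1.1] true OR true OR false = true
[1.1] NOT true = false
[1.2.1.1] true AND true = true
[1.2.1.2] exactly-one(false, false, true) = true
[1.2.1] true AND true = true
[1.2] NOT true = false
[1] false OR false = false
[2.1.1] true OR true = true
[2.1.2] true OR false = true
[2.1] true OR true = true
[2.2.1] false OR false = false
[2.2.2.2] false OR true = true
[2.2.2] false → true (antecedent false ⇒ implication holds) = true
[2.2] false AND true = false
[2] true → false = false
[root] false → false (antecedent false ⇒ implication holds) = true
Overall: true → enrolled

Enrolled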